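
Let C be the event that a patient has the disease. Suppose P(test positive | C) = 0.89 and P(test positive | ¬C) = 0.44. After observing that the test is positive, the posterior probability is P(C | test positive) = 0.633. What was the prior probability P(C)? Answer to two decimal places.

Bayes' rule in odds form gives O(C|E) = O(C)·[P(E|C)/P(E|¬C)], hence O(C) = O(C|E)/LR.
Posterior odds = 0.633/(1−0.633) = 1.7248. LR = 0.89/0.44 = 2.0227.
Prior odds = 1.7248/2.0227 = 0.8527, so P(C) = 0.8527/(1+0.8527) ≈ 0.46.

P(C) = 0.46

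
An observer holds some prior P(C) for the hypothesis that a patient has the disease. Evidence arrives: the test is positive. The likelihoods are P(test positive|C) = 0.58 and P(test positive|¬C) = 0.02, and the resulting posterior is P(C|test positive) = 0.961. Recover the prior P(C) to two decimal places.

Bayes' rule in odds form gives O(C|E) = O(C)·[P(E|C)/P(E|¬C)], hence O(C) = O(C|E)/LR.
Posterior odds = 0.961/(1−0.961) = 24.6410. LR = 0.58/0.02 = 29.0000.
Prior odds = 24.6410/29.0000 = 0.8497, so P(C) = 0.8497/(1+0.8497) ≈ 0.46.

P(C) = 0.46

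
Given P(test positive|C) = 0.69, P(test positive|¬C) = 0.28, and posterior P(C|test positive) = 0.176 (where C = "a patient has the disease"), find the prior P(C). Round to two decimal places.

P(C) = 0.08

In odds form, posterior odds = prior odds × likelihood ratio, so prior odds = posterior odds ÷ LR.
Posterior odds = 0.176/(1−0.176) = 0.2136. LR = 0.69/0.28 = 2.4643.
Prior odds = 0.2136/2.4643 = 0.0867, so P(C) = 0.0867/(1+0.0867) ≈ 0.08.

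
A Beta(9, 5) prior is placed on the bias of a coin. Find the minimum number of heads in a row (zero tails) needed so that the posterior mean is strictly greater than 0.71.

After k heads and 0 tails the posterior is Beta(9+k, 5), with mean (9+k)/(9+5+k).
Set (9+k)/(14+k) > 0.71 and solve: k > (0.71·14 − 9)/(1 − 0.71) = 3.241.
The smallest integer exceeding 3.241 is 4.

k = 4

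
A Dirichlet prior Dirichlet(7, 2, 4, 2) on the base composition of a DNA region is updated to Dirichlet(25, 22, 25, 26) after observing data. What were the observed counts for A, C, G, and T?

counts (18, 20, 21, 24)

For a Dirichlet(α) prior with multinomial counts c, the posterior is Dirichlet(α + c) componentwise.
Counts are posterior − prior componentwise: 25−7=18, 22−2=20, 25−4=21, 26−2=24.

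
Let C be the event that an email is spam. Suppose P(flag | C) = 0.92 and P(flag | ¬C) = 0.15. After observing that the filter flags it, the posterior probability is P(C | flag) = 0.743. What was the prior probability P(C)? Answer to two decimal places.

P(C) = 0.32

Bayes' rule in odds form gives O(C|E) = O(C)·[P(E|C)/P(E|¬C)], hence O(C) = O(C|E)/LR.
Posterior odds = 0.743/(1−0.743) = 2.8911. LR = 0.92/0.15 = 6.1333.
Prior odds = 2.8911/6.1333 = 0.4714, so P(C) = 0.4714/(1+0.4714) ≈ 0.32.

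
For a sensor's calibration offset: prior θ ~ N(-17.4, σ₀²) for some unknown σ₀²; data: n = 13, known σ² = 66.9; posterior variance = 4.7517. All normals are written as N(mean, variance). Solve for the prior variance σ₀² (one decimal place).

For the Normal–Normal model with known σ², precisions add: τ_n = τ₀ + n/σ².
So 1/σ₀² = 1/4.7517 − 13/66.9 = 0.210451 − 0.194320 = 0.016131.
Hence σ₀² = 1/0.016131 ≈ 62.0.

σ₀² = 62.0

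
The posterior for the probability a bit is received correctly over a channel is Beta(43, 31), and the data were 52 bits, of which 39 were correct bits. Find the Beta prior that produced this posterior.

Beta(4, 18)

A Beta(α, β) prior with s successes and f failures in binomial data gives a Beta(α+s, β+f) posterior.
So α = 43 − 39 = 4 and β = 31 − 13 = 18.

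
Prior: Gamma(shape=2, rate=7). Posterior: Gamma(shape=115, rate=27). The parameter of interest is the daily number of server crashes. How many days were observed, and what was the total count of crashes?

n = 20 days with total 113 crashes

A Gamma(α, β) prior (rate parametrization) on a Poisson rate with n observations summing to S gives posterior Gamma(α+S, β+n).
Matching: Σxᵢ = 115 − 2 = 113 and n = 27 − 7 = 20.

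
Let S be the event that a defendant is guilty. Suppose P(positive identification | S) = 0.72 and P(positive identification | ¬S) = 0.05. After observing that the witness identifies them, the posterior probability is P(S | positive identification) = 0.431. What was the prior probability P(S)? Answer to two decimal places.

P(S) = 0.05

Bayes' rule in odds form gives O(S|E) = O(S)·[P(E|S)/P(E|¬S)], hence O(S) = O(S|E)/LR.
Posterior odds = 0.431/(1−0.431) = 0.7575. LR = 0.72/0.05 = 14.4000.
Prior odds = 0.7575/14.4000 = 0.0526, so P(S) = 0.0526/(1+0.0526) ≈ 0.05.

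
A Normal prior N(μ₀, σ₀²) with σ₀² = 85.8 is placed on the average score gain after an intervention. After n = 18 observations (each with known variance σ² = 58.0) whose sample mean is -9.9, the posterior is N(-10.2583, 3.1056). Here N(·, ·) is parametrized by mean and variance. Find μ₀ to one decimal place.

With known observation variance, the Normal–Normal posterior has precision τ_n = τ₀ + n/σ² and mean μ_n = (τ₀μ₀ + (n/σ²)x̄)/τ_n.
Here τ₀ = 1/85.8 = 0.011655 and τ_data = 18/58.0 = 0.310345, so τ_n = 0.322000.
Rearranging for μ₀: μ₀ = (μ_n·τ_n − τ_data·x̄)/τ₀ = (-10.2583·0.322000 − 0.310345·-9.9) / 0.011655 = -0.230757/0.011655 ≈ -19.8.

μ₀ = -19.8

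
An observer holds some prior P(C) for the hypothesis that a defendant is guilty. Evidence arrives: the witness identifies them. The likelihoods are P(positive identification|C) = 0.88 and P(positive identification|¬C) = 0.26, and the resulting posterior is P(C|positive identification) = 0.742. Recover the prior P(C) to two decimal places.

In odds form, posterior odds = prior odds × likelihood ratio, so prior odds = posterior odds ÷ LR.
Posterior odds = 0.742/(1−0.742) = 2.8760. LR = 0.88/0.26 = 3.3846.
Prior odds = 2.8760/3.3846 = 0.8497, so P(C) = 0.8497/(1+0.8497) ≈ 0.46.

P(C) = 0.46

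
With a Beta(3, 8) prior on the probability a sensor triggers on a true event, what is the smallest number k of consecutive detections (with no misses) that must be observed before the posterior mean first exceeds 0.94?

After k detections and 0 misses the posterior is Beta(3+k, 8), with mean (3+k)/(3+8+k).
Set (3+k)/(11+k) > 0.94 and solve: k > (0.94·11 − 3)/(1 − 0.94) = 122.333.
The smallest integer exceeding 122.333 is 123, and checking k=123: (126)/(134) = 0.9403 > 0.94.

k = 123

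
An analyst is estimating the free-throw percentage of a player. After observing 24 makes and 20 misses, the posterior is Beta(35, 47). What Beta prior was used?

Beta(11, 27)

Beta is conjugate to the binomial likelihood: posterior = Beta(α+s, β+f).
So α = 35 − 24 = 11 and β = 47 − 20 = 27.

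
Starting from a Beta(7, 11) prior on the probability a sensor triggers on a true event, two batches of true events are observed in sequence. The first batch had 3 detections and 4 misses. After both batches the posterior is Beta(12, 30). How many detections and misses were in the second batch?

2 detections and 15 misses

Because Beta–binomial updating is additive in the counts, the combined data contributed (α_post−α_prior, β_post−β_prior) successes and failures.
Total across both batches: 12−7=5 detections, 30−11=19 misses.
Subtract the first batch: 5−3=2 detections and 19−4=15 misses.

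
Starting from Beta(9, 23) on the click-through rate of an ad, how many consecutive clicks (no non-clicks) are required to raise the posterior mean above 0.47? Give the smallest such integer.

k = 12

After k clicks and 0 non-clicks the posterior is Beta(9+k, 23), with mean (9+k)/(9+23+k).
Set (9+k)/(32+k) > 0.47 and solve: k > (0.47·32 − 9)/(1 − 0.47) = 11.396.
The smallest integer exceeding 11.396 is 12, and checking k=12: (21)/(44) = 0.4773 > 0.47.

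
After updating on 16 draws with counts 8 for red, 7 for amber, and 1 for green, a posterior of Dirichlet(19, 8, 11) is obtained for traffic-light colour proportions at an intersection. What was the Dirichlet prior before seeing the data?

For a Dirichlet(α) prior with multinomial counts c, the posterior is Dirichlet(α + c) componentwise.
Subtract each count from the matching posterior parameter: 19−8=11, 8−7=1, 11−1=10.

Dirichlet(11, 1, 10)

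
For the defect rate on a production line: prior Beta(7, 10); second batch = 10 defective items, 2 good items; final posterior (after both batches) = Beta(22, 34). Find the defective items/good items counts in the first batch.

5 defective items and 22 good items

Sequential conjugate updates are equivalent to a single update on the pooled data, so total successes = posterior α − prior α and total failures = posterior β − prior β.
Total across both batches: 22−7=15 defective items, 34−10=24 good items.
Subtract the second batch: 15−10=5 defective items and 24−2=22 good items.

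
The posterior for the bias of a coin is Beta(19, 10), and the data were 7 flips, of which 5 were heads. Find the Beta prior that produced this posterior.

Beta(14, 8)

Beta is conjugate to the binomial likelihood: posterior = Beta(a+s, b+f).
So a = 19 − 5 = 14 and b = 10 − 2 = 8.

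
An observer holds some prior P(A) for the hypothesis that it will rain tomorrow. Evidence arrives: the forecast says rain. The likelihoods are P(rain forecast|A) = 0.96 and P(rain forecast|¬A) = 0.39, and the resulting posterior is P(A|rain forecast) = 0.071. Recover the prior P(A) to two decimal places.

P(A) = 0.03

Bayes' rule in odds form gives O(A|E) = O(A)·[P(E|A)/P(E|¬A)], hence O(A) = O(A|E)/LR.
Posterior odds = 0.071/(1−0.071) = 0.0764. LR = 0.96/0.39 = 2.4615.
Prior odds = 0.0764/2.4615 = 0.0310, so P(A) = 0.0310/(1+0.0310) ≈ 0.03.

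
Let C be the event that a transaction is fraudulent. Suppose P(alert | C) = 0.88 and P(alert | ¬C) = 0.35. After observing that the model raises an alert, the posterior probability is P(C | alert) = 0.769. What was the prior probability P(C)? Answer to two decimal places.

Bayes' rule in odds form gives O(C|E) = O(C)·[P(E|C)/P(E|¬C)], hence O(C) = O(C|E)/LR.
Posterior odds = 0.769/(1−0.769) = 3.3290. LR = 0.88/0.35 = 2.5143.
Prior odds = 3.3290/2.5143 = 1.3240, so P(C) = 1.3240/(1+1.3240) ≈ 0.57.

P(C) = 0.57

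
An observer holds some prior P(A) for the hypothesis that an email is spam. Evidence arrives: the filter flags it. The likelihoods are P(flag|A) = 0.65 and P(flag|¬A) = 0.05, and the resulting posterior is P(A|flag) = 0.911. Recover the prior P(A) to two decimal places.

Bayes' rule in odds form gives O(A|E) = O(A)·[P(E|A)/P(E|¬A)], hence O(A) = O(A|E)/LR.
Posterior odds = 0.911/(1−0.911) = 10.2360. LR = 0.65/0.05 = 13.0000.
Prior odds = 10.2360/13.0000 = 0.7874, so P(A) = 0.7874/(1+0.7874) ≈ 0.44.

P(A) = 0.44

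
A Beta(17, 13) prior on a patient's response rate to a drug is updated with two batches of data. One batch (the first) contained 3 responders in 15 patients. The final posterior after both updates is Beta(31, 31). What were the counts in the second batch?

Because Beta–binomial updating is additive in the counts, the combined data contributed (α_post−α_prior, β_post−β_prior) successes and failures.
Total across both batches: 31−17=14 responders, 31−13=18 non-responders.
Subtract the first batch: 14−3=11 responders and 18−12=6 non-responders.

11 responders and 6 non-responders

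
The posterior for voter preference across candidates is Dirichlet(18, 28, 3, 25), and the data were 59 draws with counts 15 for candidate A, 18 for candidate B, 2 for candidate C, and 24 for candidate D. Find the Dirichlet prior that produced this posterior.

For a Dirichlet(α) prior with multinomial counts c, the posterior is Dirichlet(α + c) componentwise.
Subtract each count from the matching posterior parameter: 18−15=3, 28−18=10, 3−2=1, 25−24=1.

Dirichlet(3, 10, 1, 1)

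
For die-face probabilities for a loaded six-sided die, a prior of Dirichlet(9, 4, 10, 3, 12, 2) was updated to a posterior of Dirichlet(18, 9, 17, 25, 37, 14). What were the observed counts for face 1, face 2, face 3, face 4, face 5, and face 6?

For a Dirichlet(α) prior with multinomial counts c, the posterior is Dirichlet(α + c) componentwise.
Counts are posterior − prior componentwise: 18−9=9, 9−4=5, 17−10=7, 25−3=22, 37−12=25, 14−2=12.

counts (9, 5, 7, 22, 25, 12)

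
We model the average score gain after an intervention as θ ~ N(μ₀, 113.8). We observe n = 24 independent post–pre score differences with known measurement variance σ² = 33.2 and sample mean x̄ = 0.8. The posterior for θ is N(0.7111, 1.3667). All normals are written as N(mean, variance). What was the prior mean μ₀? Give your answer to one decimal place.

With known observation variance, the Normal–Normal posterior has precision τ_n = τ₀ + n/σ² and mean μ_n = (τ₀μ₀ + (n/σ²)x̄)/τ_n.
Here τ₀ = 1/113.8 = 0.008787 and τ_data = 24/33.2 = 0.722892, so τ_n = 0.731679.
Rearranging for μ₀: μ₀ = (μ_n·τ_n − τ_data·x̄)/τ₀ = (0.7111·0.731679 − 0.722892·0.8) / 0.008787 = -0.058017/0.008787 ≈ -6.6.

μ₀ = -6.6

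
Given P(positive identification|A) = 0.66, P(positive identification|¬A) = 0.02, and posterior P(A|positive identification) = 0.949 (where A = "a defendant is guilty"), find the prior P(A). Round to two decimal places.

In odds form, posterior odds = prior odds × likelihood ratio, so prior odds = posterior odds ÷ LR.
Posterior odds = 0.949/(1−0.949) = 18.6078. LR = 0.66/0.02 = 33.0000.
Prior odds = 18.6078/33.0000 = 0.5639, so P(A) = 0.5639/(1+0.5639) ≈ 0.36.

P(A) = 0.36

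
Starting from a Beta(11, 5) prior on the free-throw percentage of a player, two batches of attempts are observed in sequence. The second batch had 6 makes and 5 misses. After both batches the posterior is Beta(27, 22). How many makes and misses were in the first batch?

10 makes and 12 misses

Because Beta–binomial updating is additive in the counts, the combined data contributed (α_post−α_prior, β_post−β_prior) successes and failures.
Total across both batches: 27−11=16 makes, 22−5=17 misses.
Subtract the second batch: 16−6=10 makes and 17−5=12 misses.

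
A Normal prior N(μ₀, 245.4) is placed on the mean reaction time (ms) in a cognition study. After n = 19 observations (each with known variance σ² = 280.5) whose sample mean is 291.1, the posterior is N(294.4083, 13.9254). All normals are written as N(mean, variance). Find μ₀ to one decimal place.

μ₀ = 349.4

With known observation variance, the Normal–Normal posterior has precision τ_n = τ₀ + n/σ² and mean μ_n = (τ₀μ₀ + (n/σ²)x̄)/τ_n.
Here τ₀ = 1/245.4 = 0.004075 and τ_data = 19/280.5 = 0.067736, so τ_n = 0.071811.
Rearranging for μ₀: μ₀ = (μ_n·τ_n − τ_data·x̄)/τ₀ = (294.4083·0.071811 − 0.067736·291.1) / 0.004075 = 1.423805/0.004075 ≈ 349.4.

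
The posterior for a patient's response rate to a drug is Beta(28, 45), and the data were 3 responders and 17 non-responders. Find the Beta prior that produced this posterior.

Beta(25, 28)

A Beta(α, β) prior with s successes and f failures in binomial data gives a Beta(α+s, β+f) posterior.
So α = 28 − 3 = 25 and β = 45 − 17 = 28.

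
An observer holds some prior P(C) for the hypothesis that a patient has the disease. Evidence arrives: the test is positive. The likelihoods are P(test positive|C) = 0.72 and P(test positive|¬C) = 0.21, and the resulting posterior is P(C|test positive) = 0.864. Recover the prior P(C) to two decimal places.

P(C) = 0.65

In odds form, posterior odds = prior odds × likelihood ratio, so prior odds = posterior odds ÷ LR.
Posterior odds = 0.864/(1−0.864) = 6.3529. LR = 0.72/0.21 = 3.4286.
Prior odds = 6.3529/3.4286 = 1.8529, so P(C) = 1.8529/(1+1.8529) ≈ 0.65.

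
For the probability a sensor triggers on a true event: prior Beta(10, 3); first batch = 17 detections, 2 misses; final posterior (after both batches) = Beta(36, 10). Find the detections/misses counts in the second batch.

Because Beta–binomial updating is additive in the counts, the combined data contributed (α_post−α_prior, β_post−β_prior) successes and failures.
Total across both batches: 36−10=26 detections, 10−3=7 misses.
Subtract the first batch: 26−17=9 detections and 7−2=5 misses.

9 detections and 5 misses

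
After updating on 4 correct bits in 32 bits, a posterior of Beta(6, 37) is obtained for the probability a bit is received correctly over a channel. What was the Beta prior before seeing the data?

Beta(2, 9)

Beta is conjugate to the binomial likelihood: posterior = Beta(α+s, β+f).
Subtract the data counts: 6−4=2, 37−28=9.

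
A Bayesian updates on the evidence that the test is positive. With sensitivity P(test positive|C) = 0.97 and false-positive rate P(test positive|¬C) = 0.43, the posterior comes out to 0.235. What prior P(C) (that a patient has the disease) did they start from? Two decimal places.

P(C) = 0.12

In odds form, posterior odds = prior odds × likelihood ratio, so prior odds = posterior odds ÷ LR.
Posterior odds = 0.235/(1−0.235) = 0.3072. LR = 0.97/0.43 = 2.2558.
Prior odds = 0.3072/2.2558 = 0.1362, so P(C) = 0.1362/(1+0.1362) ≈ 0.12.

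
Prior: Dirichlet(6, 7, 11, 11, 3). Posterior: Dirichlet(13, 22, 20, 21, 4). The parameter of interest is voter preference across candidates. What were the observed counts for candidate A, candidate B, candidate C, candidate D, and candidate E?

counts (7, 15, 9, 10, 1)

For a Dirichlet(α) prior with multinomial counts c, the posterior is Dirichlet(α + c) componentwise.
Counts are posterior − prior componentwise: 13−6=7, 22−7=15, 20−11=9, 21−11=10, 4−3=1.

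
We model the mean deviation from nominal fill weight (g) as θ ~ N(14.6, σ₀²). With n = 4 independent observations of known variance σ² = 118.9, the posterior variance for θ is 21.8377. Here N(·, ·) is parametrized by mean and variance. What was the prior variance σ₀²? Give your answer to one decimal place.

σ₀² = 82.3

For the Normal–Normal model with known σ², precisions add: τ_n = τ₀ + n/σ².
So 1/σ₀² = 1/21.8377 − 4/118.9 = 0.045792 − 0.033642 = 0.012150.
Hence σ₀² = 1/0.012150 ≈ 82.3.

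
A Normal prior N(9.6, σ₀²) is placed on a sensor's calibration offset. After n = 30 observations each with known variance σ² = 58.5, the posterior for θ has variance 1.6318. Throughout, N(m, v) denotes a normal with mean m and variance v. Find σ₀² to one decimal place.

For the Normal–Normal model with known σ², precisions add: τ_n = τ₀ + n/σ².
So 1/σ₀² = 1/1.6318 − 30/58.5 = 0.612820 − 0.512821 = 0.099999.
Hence σ₀² = 1/0.099999 ≈ 10.0.

σ₀² = 10.0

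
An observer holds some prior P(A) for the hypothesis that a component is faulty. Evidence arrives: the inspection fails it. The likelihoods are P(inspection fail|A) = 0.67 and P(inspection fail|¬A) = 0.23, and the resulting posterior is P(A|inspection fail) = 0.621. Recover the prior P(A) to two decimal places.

In odds form, posterior odds = prior odds × likelihood ratio, so prior odds = posterior odds ÷ LR.
Posterior odds = 0.621/(1−0.621) = 1.6385. LR = 0.67/0.23 = 2.9130.
Prior odds = 1.6385/2.9130 = 0.5625, so P(A) = 0.5625/(1+0.5625) ≈ 0.36.

P(A) = 0.36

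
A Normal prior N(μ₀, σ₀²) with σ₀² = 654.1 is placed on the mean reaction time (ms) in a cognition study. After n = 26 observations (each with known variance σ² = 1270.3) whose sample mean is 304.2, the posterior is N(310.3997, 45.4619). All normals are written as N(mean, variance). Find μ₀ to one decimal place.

The posterior mean is a precision-weighted average: μ_n = (τ₀μ₀ + τ_data·x̄)/(τ₀+τ_data), with τ₀=1/σ₀² and τ_data=n/σ².
Here τ₀ = 1/654.1 = 0.001529 and τ_data = 26/1270.3 = 0.020468, so τ_n = 0.021997.
Rearranging for μ₀: μ₀ = (μ_n·τ_n − τ_data·x̄)/τ₀ = (310.3997·0.021997 − 0.020468·304.2) / 0.001529 = 0.601497/0.001529 ≈ 393.4.

μ₀ = 393.4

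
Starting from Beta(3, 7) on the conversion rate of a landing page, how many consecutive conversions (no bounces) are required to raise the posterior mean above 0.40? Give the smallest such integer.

k = 2

After k conversions and 0 bounces the posterior is Beta(3+k, 7), with mean (3+k)/(3+7+k).
Set (3+k)/(10+k) > 0.40 and solve: k > (0.40·10 − 3)/(1 − 0.40) = 1.667.
The smallest integer exceeding 1.667 is 2.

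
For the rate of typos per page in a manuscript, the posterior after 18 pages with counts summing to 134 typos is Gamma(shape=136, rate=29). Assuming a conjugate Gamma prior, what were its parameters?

A Gamma(α, β) prior (rate parametrization) on a Poisson rate with n observations summing to S gives posterior Gamma(α+S, β+n).
So α = 136 − 134 = 2 and β = 29 − 18 = 11.

Gamma(shape=2, rate=11)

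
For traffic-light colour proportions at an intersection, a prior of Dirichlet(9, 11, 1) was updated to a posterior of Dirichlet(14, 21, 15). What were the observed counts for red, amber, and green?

counts (5, 10, 14)

For a Dirichlet(α) prior with multinomial counts c, the posterior is Dirichlet(α + c) componentwise.
Counts are posterior − prior componentwise: 14−9=5, 21−11=10, 15−1=14.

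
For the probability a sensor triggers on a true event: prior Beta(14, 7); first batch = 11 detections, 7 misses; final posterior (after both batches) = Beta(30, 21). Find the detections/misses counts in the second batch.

5 detections and 7 misses

Sequential conjugate updates are equivalent to a single update on the pooled data, so total successes = posterior α − prior α and total failures = posterior β − prior β.
Total across both batches: 30−14=16 detections, 21−7=14 misses.
Subtract the first batch: 16−11=5 detections and 14−7=7 misses.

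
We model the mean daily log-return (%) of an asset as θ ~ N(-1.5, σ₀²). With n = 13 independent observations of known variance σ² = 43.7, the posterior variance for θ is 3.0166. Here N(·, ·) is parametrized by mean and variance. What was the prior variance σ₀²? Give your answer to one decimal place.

σ₀² = 29.4

Posterior precision equals prior precision plus data precision: 1/σ_n² = 1/σ₀² + n/σ².
So 1/σ₀² = 1/3.0166 − 13/43.7 = 0.331499 − 0.297483 = 0.034016.
Hence σ₀² = 1/0.034016 ≈ 29.4.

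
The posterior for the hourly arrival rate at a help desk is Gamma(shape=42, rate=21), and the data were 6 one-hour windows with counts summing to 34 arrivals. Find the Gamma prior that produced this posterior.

Gamma(shape=8, rate=15)

Gamma–Poisson conjugacy: posterior shape = α + Σxᵢ, posterior rate = β + n.
So α = 42 − 34 = 8 and β = 21 − 6 = 15.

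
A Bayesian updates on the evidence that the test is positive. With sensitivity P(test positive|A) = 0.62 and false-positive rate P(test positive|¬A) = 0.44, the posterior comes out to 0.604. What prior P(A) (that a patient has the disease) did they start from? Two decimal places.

P(A) = 0.52

Bayes' rule in odds form gives O(A|E) = O(A)·[P(E|A)/P(E|¬A)], hence O(A) = O(A|E)/LR.
Posterior odds = 0.604/(1−0.604) = 1.5253. LR = 0.62/0.44 = 1.4091.
Prior odds = 1.5253/1.4091 = 1.0825, so P(A) = 1.0825/(1+1.0825) ≈ 0.52.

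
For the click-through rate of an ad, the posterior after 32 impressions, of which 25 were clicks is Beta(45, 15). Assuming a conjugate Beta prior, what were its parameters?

Beta is conjugate to the binomial likelihood: posterior = Beta(α+s, β+f).
So α = 45 − 25 = 20 and β = 15 − 7 = 8.

Beta(20, 8)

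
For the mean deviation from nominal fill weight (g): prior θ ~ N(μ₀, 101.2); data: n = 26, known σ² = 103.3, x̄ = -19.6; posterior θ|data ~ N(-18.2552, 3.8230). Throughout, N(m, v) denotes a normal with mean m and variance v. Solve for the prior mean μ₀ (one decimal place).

With known observation variance, the Normal–Normal posterior has precision τ_n = τ₀ + n/σ² and mean μ_n = (τ₀μ₀ + (n/σ²)x̄)/τ_n.
Here τ₀ = 1/101.2 = 0.009881 and τ_data = 26/103.3 = 0.251694, so τ_n = 0.261575.
Rearranging for μ₀: μ₀ = (μ_n·τ_n − τ_data·x̄)/τ₀ = (-18.2552·0.261575 − 0.251694·-19.6) / 0.009881 = 0.158098/0.009881 ≈ 16.0.

μ₀ = 16.0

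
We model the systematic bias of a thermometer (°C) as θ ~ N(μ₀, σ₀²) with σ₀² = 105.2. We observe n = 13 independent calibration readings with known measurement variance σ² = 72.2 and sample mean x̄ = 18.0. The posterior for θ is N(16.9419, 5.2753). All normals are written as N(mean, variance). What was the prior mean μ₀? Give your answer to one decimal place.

The posterior mean is a precision-weighted average: μ_n = (τ₀μ₀ + τ_data·x̄)/(τ₀+τ_data), with τ₀=1/σ₀² and τ_data=n/σ².
Here τ₀ = 1/105.2 = 0.009506 and τ_data = 13/72.2 = 0.180055, so τ_n = 0.189561.
Rearranging for μ₀: μ₀ = (μ_n·τ_n − τ_data·x̄)/τ₀ = (16.9419·0.189561 − 0.180055·18.0) / 0.009506 = -0.029466/0.009506 ≈ -3.1.

μ₀ = -3.1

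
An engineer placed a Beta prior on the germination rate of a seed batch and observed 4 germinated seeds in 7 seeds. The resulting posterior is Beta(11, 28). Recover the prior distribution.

Beta(7, 25)

Under Beta–binomial conjugacy the posterior parameters are (a+s, b+f).
Subtract the data counts: 11−4=7, 28−3=25.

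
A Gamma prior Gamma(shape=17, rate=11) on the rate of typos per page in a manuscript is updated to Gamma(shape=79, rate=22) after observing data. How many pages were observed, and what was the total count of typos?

A Gamma(α, β) prior (rate parametrization) on a Poisson rate with n observations summing to S gives posterior Gamma(α+S, β+n).
Matching: Σxᵢ = 79 − 17 = 62 and n = 22 − 11 = 11.

n = 11 pages with total 62 typos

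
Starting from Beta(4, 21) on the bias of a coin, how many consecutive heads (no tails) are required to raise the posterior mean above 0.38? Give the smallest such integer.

After k heads and 0 tails the posterior is Beta(4+k, 21), with mean (4+k)/(4+21+k).
Set (4+k)/(25+k) > 0.38 and solve: k > (0.38·25 − 4)/(1 − 0.38) = 8.871.
The smallest integer exceeding 8.871 is 9.

k = 9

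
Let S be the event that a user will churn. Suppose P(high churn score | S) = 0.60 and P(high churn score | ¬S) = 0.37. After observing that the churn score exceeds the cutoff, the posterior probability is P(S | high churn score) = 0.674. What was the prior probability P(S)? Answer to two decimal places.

P(S) = 0.56

In odds form, posterior odds = prior odds × likelihood ratio, so prior odds = posterior odds ÷ LR.
Posterior odds = 0.674/(1−0.674) = 2.0675. LR = 0.60/0.37 = 1.6216.
Prior odds = 2.0675/1.6216 = 1.2750, so P(S) = 1.2750/(1+1.2750) ≈ 0.56.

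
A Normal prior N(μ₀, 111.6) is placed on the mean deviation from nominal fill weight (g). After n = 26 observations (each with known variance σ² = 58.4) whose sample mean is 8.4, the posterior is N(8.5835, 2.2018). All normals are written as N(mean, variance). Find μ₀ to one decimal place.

With known observation variance, the Normal–Normal posterior has precision τ_n = τ₀ + n/σ² and mean μ_n = (τ₀μ₀ + (n/σ²)x̄)/τ_n.
Here τ₀ = 1/111.6 = 0.008961 and τ_data = 26/58.4 = 0.445205, so τ_n = 0.454166.
Rearranging for μ₀: μ₀ = (μ_n·τ_n − τ_data·x̄)/τ₀ = (8.5835·0.454166 − 0.445205·8.4) / 0.008961 = 0.158612/0.008961 ≈ 17.7.

μ₀ = 17.7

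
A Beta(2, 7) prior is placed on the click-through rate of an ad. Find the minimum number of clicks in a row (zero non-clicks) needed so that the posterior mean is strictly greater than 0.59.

After k clicks and 0 non-clicks the posterior is Beta(2+k, 7), with mean (2+k)/(2+7+k).
Set (2+k)/(9+k) > 0.59 and solve: k > (0.59·9 − 2)/(1 − 0.59) = 8.073.
The smallest integer exceeding 8.073 is 9.

k = 9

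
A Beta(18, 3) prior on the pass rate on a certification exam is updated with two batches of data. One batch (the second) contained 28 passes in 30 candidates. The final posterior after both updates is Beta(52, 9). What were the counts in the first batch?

Sequential conjugate updates are equivalent to a single update on the pooled data, so total successes = posterior α − prior α and total failures = posterior β − prior β.
Total across both batches: 52−18=34 passes, 9−3=6 failures.
Subtract the second batch: 34−28=6 passes and 6−2=4 failures.

6 passes and 4 failures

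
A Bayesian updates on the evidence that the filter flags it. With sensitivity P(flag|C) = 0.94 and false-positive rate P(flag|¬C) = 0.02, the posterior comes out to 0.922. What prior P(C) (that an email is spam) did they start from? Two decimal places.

In odds form, posterior odds = prior odds × likelihood ratio, so prior odds = posterior odds ÷ LR.
Posterior odds = 0.922/(1−0.922) = 11.8205. LR = 0.94/0.02 = 47.0000.
Prior odds = 11.8205/47.0000 = 0.2515, so P(C) = 0.2515/(1+0.2515) ≈ 0.20.

P(C) = 0.20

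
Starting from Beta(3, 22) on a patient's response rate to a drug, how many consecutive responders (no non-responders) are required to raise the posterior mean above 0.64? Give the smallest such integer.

k = 37

After k responders and 0 non-responders the posterior is Beta(3+k, 22), with mean (3+k)/(3+22+k).
Set (3+k)/(25+k) > 0.64 and solve: k > (0.64·25 − 3)/(1 − 0.64) = 36.111.
The smallest integer exceeding 36.111 is 37.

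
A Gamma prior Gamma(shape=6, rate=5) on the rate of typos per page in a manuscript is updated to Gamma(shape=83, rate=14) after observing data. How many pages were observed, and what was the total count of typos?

A Gamma(α, β) prior (rate parametrization) on a Poisson rate with n observations summing to S gives posterior Gamma(α+S, β+n).
Matching: Σxᵢ = 83 − 6 = 77 and n = 14 − 5 = 9.

n = 9 pages with total 77 typos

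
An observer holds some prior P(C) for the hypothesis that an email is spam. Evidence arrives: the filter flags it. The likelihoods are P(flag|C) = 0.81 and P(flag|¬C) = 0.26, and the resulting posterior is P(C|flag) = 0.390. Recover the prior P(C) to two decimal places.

Bayes' rule in odds form gives O(C|E) = O(C)·[P(E|C)/P(E|¬C)], hence O(C) = O(C|E)/LR.
Posterior odds = 0.390/(1−0.390) = 0.6393. LR = 0.81/0.26 = 3.1154.
Prior odds = 0.6393/3.1154 = 0.2052, so P(C) = 0.2052/(1+0.2052) ≈ 0.17.

P(C) = 0.17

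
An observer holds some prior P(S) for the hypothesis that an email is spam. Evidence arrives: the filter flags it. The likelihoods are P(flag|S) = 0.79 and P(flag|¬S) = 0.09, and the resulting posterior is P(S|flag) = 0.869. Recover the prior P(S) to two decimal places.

Bayes' rule in odds form gives O(S|E) = O(S)·[P(E|S)/P(E|¬S)], hence O(S) = O(S|E)/LR.
Posterior odds = 0.869/(1−0.869) = 6.6336. LR = 0.79/0.09 = 8.7778.
Prior odds = 6.6336/8.7778 = 0.7557, so P(S) = 0.7557/(1+0.7557) ≈ 0.43.

P(S) = 0.43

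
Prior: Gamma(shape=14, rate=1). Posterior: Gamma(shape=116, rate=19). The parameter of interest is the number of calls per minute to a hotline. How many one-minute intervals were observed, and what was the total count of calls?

n = 18 one-minute intervals with total 102 calls

A Gamma(α, β) prior (rate parametrization) on a Poisson rate with n observations summing to S gives posterior Gamma(α+S, β+n).
Matching: Σxᵢ = 116 − 14 = 102 and n = 19 − 1 = 18.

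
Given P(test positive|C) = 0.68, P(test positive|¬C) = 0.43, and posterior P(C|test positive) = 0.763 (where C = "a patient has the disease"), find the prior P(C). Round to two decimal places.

P(C) = 0.67

In odds form, posterior odds = prior odds × likelihood ratio, so prior odds = posterior odds ÷ LR.
Posterior odds = 0.763/(1−0.763) = 3.2194. LR = 0.68/0.43 = 1.5814.
Prior odds = 3.2194/1.5814 = 2.0358, so P(C) = 2.0358/(1+2.0358) ≈ 0.67.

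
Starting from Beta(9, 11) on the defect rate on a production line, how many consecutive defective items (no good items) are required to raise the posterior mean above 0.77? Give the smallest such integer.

k = 28

After k defective items and 0 good items the posterior is Beta(9+k, 11), with mean (9+k)/(9+11+k).
Set (9+k)/(20+k) > 0.77 and solve: k > (0.77·20 − 9)/(1 − 0.77) = 27.826.
The smallest integer exceeding 27.826 is 28.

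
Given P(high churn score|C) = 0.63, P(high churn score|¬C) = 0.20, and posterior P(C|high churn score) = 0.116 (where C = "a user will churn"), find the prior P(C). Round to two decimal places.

In odds form, posterior odds = prior odds × likelihood ratio, so prior odds = posterior odds ÷ LR.
Posterior odds = 0.116/(1−0.116) = 0.1312. LR = 0.63/0.20 = 3.1500.
Prior odds = 0.1312/3.1500 = 0.0417, so P(C) = 0.0417/(1+0.0417) ≈ 0.04.

P(C) = 0.04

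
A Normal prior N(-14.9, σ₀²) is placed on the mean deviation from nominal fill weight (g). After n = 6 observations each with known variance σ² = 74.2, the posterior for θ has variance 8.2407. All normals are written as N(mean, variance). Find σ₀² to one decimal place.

For the Normal–Normal model with known σ², precisions add: τ_n = τ₀ + n/σ².
So 1/σ₀² = 1/8.2407 − 6/74.2 = 0.121349 − 0.080863 = 0.040486.
Hence σ₀² = 1/0.040486 ≈ 24.7.

σ₀² = 24.7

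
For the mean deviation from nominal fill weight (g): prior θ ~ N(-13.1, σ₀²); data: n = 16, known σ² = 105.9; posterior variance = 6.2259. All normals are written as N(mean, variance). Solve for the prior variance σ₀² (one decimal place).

σ₀² = 104.9

For the Normal–Normal model with known σ², precisions add: τ_n = τ₀ + n/σ².
So 1/σ₀² = 1/6.2259 − 16/105.9 = 0.160619 − 0.151086 = 0.009533.
Hence σ₀² = 1/0.009533 ≈ 104.9.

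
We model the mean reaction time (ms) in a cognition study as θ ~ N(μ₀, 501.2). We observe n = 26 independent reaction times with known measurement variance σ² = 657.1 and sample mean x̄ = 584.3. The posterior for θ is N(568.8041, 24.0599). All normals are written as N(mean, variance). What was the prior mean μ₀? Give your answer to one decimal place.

μ₀ = 261.5

The posterior mean is a precision-weighted average: μ_n = (τ₀μ₀ + τ_data·x̄)/(τ₀+τ_data), with τ₀=1/σ₀² and τ_data=n/σ².
Here τ₀ = 1/501.2 = 0.001995 and τ_data = 26/657.1 = 0.039568, so τ_n = 0.041563.
Rearranging for μ₀: μ₀ = (μ_n·τ_n − τ_data·x̄)/τ₀ = (568.8041·0.041563 − 0.039568·584.3) / 0.001995 = 0.521622/0.001995 ≈ 261.5.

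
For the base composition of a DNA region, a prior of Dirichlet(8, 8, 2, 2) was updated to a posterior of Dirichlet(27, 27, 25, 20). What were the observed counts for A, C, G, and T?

counts (19, 19, 23, 18)

For a Dirichlet(α) prior with multinomial counts c, the posterior is Dirichlet(α + c) componentwise.
Counts are posterior − prior componentwise: 27−8=19, 27−8=19, 25−2=23, 20−2=18.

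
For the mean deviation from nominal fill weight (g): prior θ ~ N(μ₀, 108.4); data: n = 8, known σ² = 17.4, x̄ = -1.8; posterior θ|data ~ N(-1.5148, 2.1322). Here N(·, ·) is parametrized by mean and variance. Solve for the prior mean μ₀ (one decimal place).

μ₀ = 12.7

With known observation variance, the Normal–Normal posterior has precision τ_n = τ₀ + n/σ² and mean μ_n = (τ₀μ₀ + (n/σ²)x̄)/τ_n.
Here τ₀ = 1/108.4 = 0.009225 and τ_data = 8/17.4 = 0.459770, so τ_n = 0.468995.
Rearranging for μ₀: μ₀ = (μ_n·τ_n − τ_data·x̄)/τ₀ = (-1.5148·0.468995 − 0.459770·-1.8) / 0.009225 = 0.117152/0.009225 ≈ 12.7.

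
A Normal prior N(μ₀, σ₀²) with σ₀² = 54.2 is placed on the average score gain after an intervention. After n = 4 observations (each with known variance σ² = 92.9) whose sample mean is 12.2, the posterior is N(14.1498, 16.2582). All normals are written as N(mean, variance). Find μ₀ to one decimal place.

With known observation variance, the Normal–Normal posterior has precision τ_n = τ₀ + n/σ² and mean μ_n = (τ₀μ₀ + (n/σ²)x̄)/τ_n.
Here τ₀ = 1/54.2 = 0.018450 and τ_data = 4/92.9 = 0.043057, so τ_n = 0.061507.
Rearranging for μ₀: μ₀ = (μ_n·τ_n − τ_data·x̄)/τ₀ = (14.1498·0.061507 − 0.043057·12.2) / 0.018450 = 0.345016/0.018450 ≈ 18.7.

μ₀ = 18.7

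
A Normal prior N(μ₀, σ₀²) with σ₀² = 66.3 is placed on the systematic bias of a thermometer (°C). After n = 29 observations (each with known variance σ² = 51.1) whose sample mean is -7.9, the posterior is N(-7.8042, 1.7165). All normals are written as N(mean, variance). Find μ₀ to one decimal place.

μ₀ = -4.2

The posterior mean is a precision-weighted average: μ_n = (τ₀μ₀ + τ_data·x̄)/(τ₀+τ_data), with τ₀=1/σ₀² and τ_data=n/σ².
Here τ₀ = 1/66.3 = 0.015083 and τ_data = 29/51.1 = 0.567515, so τ_n = 0.582598.
Rearranging for μ₀: μ₀ = (μ_n·τ_n − τ_data·x̄)/τ₀ = (-7.8042·0.582598 − 0.567515·-7.9) / 0.015083 = -0.063343/0.015083 ≈ -4.2.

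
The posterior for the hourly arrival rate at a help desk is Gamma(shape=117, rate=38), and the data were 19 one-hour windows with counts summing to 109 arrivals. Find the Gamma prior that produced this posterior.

A Gamma(α, β) prior (rate parametrization) on a Poisson rate with n observations summing to S gives posterior Gamma(α+S, β+n).
So α = 117 − 109 = 8 and β = 38 − 19 = 19.

Gamma(shape=8, rate=19)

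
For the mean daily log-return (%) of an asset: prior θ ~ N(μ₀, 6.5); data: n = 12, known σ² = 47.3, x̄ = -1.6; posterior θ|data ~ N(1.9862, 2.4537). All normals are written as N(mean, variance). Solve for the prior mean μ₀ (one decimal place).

The posterior mean is a precision-weighted average: μ_n = (τ₀μ₀ + τ_data·x̄)/(τ₀+τ_data), with τ₀=1/σ₀² and τ_data=n/σ².
Here τ₀ = 1/6.5 = 0.153846 and τ_data = 12/47.3 = 0.253700, so τ_n = 0.407546.
Rearranging for μ₀: μ₀ = (μ_n·τ_n − τ_data·x̄)/τ₀ = (1.9862·0.407546 − 0.253700·-1.6) / 0.153846 = 1.215388/0.153846 ≈ 7.9.

μ₀ = 7.9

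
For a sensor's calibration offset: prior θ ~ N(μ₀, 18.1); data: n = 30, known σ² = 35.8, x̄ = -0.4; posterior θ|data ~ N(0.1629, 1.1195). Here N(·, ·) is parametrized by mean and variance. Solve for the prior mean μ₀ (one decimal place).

With known observation variance, the Normal–Normal posterior has precision τ_n = τ₀ + n/σ² and mean μ_n = (τ₀μ₀ + (n/σ²)x̄)/τ_n.
Here τ₀ = 1/18.1 = 0.055249 and τ_data = 30/35.8 = 0.837989, so τ_n = 0.893238.
Rearranging for μ₀: μ₀ = (μ_n·τ_n − τ_data·x̄)/τ₀ = (0.1629·0.893238 − 0.837989·-0.4) / 0.055249 = 0.480704/0.055249 ≈ 8.7.

μ₀ = 8.7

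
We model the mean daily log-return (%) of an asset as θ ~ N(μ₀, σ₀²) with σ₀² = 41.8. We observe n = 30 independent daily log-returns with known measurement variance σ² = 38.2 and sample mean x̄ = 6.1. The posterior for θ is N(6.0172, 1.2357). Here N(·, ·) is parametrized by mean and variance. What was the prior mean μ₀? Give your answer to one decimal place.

μ₀ = 3.3

The posterior mean is a precision-weighted average: μ_n = (τ₀μ₀ + τ_data·x̄)/(τ₀+τ_data), with τ₀=1/σ₀² and τ_data=n/σ².
Here τ₀ = 1/41.8 = 0.023923 and τ_data = 30/38.2 = 0.785340, so τ_n = 0.809263.
Rearranging for μ₀: μ₀ = (μ_n·τ_n − τ_data·x̄)/τ₀ = (6.0172·0.809263 − 0.785340·6.1) / 0.023923 = 0.078923/0.023923 ≈ 3.3.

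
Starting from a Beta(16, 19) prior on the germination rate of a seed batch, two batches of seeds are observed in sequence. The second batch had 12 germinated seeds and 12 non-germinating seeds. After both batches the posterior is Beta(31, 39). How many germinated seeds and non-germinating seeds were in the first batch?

3 germinated seeds and 8 non-germinating seeds

Sequential conjugate updates are equivalent to a single update on the pooled data, so total successes = posterior α − prior α and total failures = posterior β − prior β.
Total across both batches: 31−16=15 germinated seeds, 39−19=20 non-germinating seeds.
Subtract the second batch: 15−12=3 germinated seeds and 20−12=8 non-germinating seeds.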